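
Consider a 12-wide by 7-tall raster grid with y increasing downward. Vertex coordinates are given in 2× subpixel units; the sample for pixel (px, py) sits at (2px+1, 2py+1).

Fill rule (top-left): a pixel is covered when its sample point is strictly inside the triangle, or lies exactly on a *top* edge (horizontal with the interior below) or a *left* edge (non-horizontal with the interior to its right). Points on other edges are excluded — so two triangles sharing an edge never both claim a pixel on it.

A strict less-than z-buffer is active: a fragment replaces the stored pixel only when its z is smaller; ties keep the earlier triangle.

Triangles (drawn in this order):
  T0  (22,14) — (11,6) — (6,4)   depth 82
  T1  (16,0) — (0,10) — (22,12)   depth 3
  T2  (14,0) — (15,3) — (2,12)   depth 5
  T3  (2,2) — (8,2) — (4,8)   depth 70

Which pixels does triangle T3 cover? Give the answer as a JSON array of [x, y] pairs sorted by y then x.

T0:
  2·area = 18  (B↔C swapped to make it positive)
  edge (22, 14)→(6, 4): d=(-16,-10) top-left  bias=+0
  edge (6, 4)→(11, 6): d=(5,2) right/bottom  bias=-1
  edge (11, 6)→(22, 14): d=(11,8) right/bottom  bias=-1
    (5,3)@(11, 7): e=[2,5,11] → █
    (6,3)@(13, 7): e=[22,1,-5] → ·
    (5,4)@(11, 9): e=[-30,15,33] → ·
    (7,4)@(15, 9): e=[10,7,1] → █
    (8,4)@(17, 9): e=[30,3,-15] → ·
    (7,5)@(15, 11): e=[-22,17,23] → ·
  covered (2 px):
    · · · · · · · · · · · ·
    · · · · · · · · · · · ·
    · · · · · · · · · · · ·
    · · · · · █ · · · · · ·
    · · · · · · · █ · · · ·
    · · · · · · · · · · · ·
    · · · · · · · · · · · ·
T1:
  2·area = 252  (B↔C swapped to make it positive)
  edge (16, 0)→(22, 12): d=(6,12) right/bottom  bias=-1
  edge (22, 12)→(0, 10): d=(-22,-2) top-left  bias=+0
  edge (0, 10)→(16, 0): d=(16,-10) top-left  bias=+0
    (7,0)@(15, 1): e=[18,228,6] → █
    (8,0)@(17, 1): e=[-6,232,26] → ·
    (6,1)@(13, 3): e=[54,180,18] → █
    (8,1)@(17, 3): e=[6,188,58] → █
    (9,1)@(19, 3): e=[-18,192,78] → ·
    (4,2)@(9, 5): e=[114,128,10] → █
    (5,2)@(11, 5): e=[90,132,30] → █
    (9,2)@(19, 5): e=[-6,148,110] → ·
    (2,3)@(5, 7): e=[174,76,2] → █
    (3,3)@(7, 7): e=[150,80,22] → █
    (9,3)@(19, 7): e=[6,104,142] → █
    (10,3)@(21, 7): e=[-18,108,162] → ·
    (5,5)@(11, 11): e=[126,0,126] → █  [on edge]
  covered (32 px):
    · · · · · · · █ · · · ·
    · · · · · · █ █ █ · · ·
    · · · · █ █ █ █ █ · · ·
    · · █ █ █ █ █ █ █ █ · ·
    · █ █ █ █ █ █ █ █ █ · ·
    · · · · · █ █ █ █ █ █ ·
    · · · · · · · · · · · ·
T2:
  2·area = 48
  edge (14, 0)→(15, 3): d=(1,3) right/bottom  bias=-1
  edge (15, 3)→(2, 12): d=(-13,9) right/bottom  bias=-1
  edge (2, 12)→(14, 0): d=(12,-12) top-left  bias=+0
    (6,0)@(13, 1): e=[4,44,0] → █  [on edge]
    (7,0)@(15, 1): e=[-2,26,24] → ·
    (5,1)@(11, 3): e=[12,36,0] → █  [on edge]
    (7,1)@(15, 3): e=[0,0,48] → ·  [on edge]
    (4,2)@(9, 5): e=[20,28,0] → █  [on edge]
    (6,2)@(13, 5): e=[8,-8,48] → ·
    (3,3)@(7, 7): e=[28,20,0] → █  [on edge]
    (5,3)@(11, 7): e=[16,-16,48] → ·
    (2,4)@(5, 9): e=[36,12,0] → █  [on edge]
    (3,4)@(7, 9): e=[30,-6,24] → ·
    (4,4)@(9, 9): e=[24,-24,48] → ·
    (8,4)@(17, 9): e=[0,-96,144] → ·  [on edge]
    (1,5)@(3, 11): e=[44,4,0] → █  [on edge]
    (0,6)@(1, 13): e=[52,-4,0] → ·  [on edge]
  covered (9 px):
    · · · · · · █ · · · · ·
    · · · · · █ █ · · · · ·
    · · · · █ █ · · · · · ·
    · · · █ █ · · · · · · ·
    · · █ · · · · · · · · ·
    · █ · · · · · · · · · ·
    · · · · · · · · · · · ·
T3:
  2·area = 36
  edge (2, 2)→(8, 2): d=(6,0) top-left  bias=+0
  edge (8, 2)→(4, 8): d=(-4,6) right/bottom  bias=-1
  edge (4, 8)→(2, 2): d=(-2,-6) top-left  bias=+0
    (1,1)@(3, 3): e=[6,26,4] → █
    (2,1)@(5, 3): e=[6,14,16] → █
    (3,1)@(7, 3): e=[6,2,28] → █
    (4,1)@(9, 3): e=[6,-10,40] → ·
    (1,2)@(3, 5): e=[18,18,0] → █  [on edge]
    (3,2)@(7, 5): e=[18,-6,24] → ·
    (1,3)@(3, 7): e=[30,10,-4] → ·
    (2,3)@(5, 7): e=[30,-2,8] → ·
    (2,5)@(5, 11): e=[54,-18,0] → ·  [on edge]
  covered (5 px):
    · · · · · · · · · · · ·
    · █ █ █ · · · · · · · ·
    · █ █ · · · · · · · · ·
    · · · · · · · · · · · ·
    · · · · · · · · · · · ·
    · · · · · · · · · · · ·
    · · · · · · · · · · · ·

Result: [[1,1],[2,1],[3,1],[1,2],[2,2]]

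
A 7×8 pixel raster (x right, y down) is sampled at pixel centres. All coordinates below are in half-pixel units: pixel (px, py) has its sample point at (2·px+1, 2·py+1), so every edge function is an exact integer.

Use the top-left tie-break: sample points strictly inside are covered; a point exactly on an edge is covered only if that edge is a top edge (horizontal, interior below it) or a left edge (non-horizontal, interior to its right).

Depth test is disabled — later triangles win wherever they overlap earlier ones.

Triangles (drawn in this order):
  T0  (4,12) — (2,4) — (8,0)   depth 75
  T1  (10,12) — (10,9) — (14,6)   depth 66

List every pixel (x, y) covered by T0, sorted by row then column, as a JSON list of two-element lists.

T0:
  2·area = 56
  edge (4, 12)→(2, 4): d=(-2,-8) top-left  bias=+0
  edge (2, 4)→(8, 0): d=(6,-4) top-left  bias=+0
  edge (8, 0)→(4, 12): d=(-4,12) right/bottom  bias=-1
    (3,0)@(7, 1): e=[46,2,8] → X
    (4,0)@(9, 1): e=[62,10,-16] → .
    (2,1)@(5, 3): e=[26,6,24] → X
    (3,1)@(7, 3): e=[42,14,0] → .  [on edge]
    (1,2)@(3, 5): e=[6,10,40] → X
    (3,2)@(7, 5): e=[38,26,-8] → .
    (1,3)@(3, 7): e=[2,22,32] → X
    (3,3)@(7, 7): e=[34,38,-16] → .
    (1,4)@(3, 9): e=[-2,34,24] → .
    (2,4)@(5, 9): e=[14,42,0] → .  [on edge]
    (1,7)@(3, 15): e=[-14,70,0] → .  [on edge]
  covered (6 px):
    . . . X . . .
    . . X . . . .
    . X X . . . .
    . X X . . . .
    . . . . . . .
    . . . . . . .
    . . . . . . .
    . . . . . . .
T1:
  2·area = 12
  edge (10, 12)→(10, 9): d=(0,-3) top-left  bias=+0
  edge (10, 9)→(14, 6): d=(4,-3) top-left  bias=+0
  edge (14, 6)→(10, 12): d=(-4,6) right/bottom  bias=-1
    (6,3)@(13, 7): e=[9,1,2] → X
    (5,4)@(11, 9): e=[3,3,6] → X
    (6,4)@(13, 9): e=[9,9,-6] → .
    (5,5)@(11, 11): e=[3,11,-2] → .
  covered (2 px):
    . . . . . . .
    . . . . . . .
    . . . . . . .
    . . . . . . X
    . . . . . X .
    . . . . . . .
    . . . . . . .
    . . . . . . .

Answer: [[3,0],[2,1],[1,2],[2,2],[1,3],[2,3]]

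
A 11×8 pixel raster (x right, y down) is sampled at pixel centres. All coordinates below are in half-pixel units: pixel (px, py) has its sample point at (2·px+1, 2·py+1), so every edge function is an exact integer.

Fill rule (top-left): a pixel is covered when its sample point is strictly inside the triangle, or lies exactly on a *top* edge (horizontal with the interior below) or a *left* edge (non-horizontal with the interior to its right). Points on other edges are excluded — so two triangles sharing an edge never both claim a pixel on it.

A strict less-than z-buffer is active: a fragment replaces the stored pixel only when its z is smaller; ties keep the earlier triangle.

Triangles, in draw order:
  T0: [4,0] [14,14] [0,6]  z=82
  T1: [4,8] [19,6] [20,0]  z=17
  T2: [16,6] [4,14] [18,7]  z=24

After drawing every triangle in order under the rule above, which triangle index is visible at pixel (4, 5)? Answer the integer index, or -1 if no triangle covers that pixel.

T0:
  2·area = 116
  edge (4, 0)→(14, 14): d=(10,14) right/bottom  bias=-1
  edge (14, 14)→(0, 6): d=(-14,-8) top-left  bias=+0
  edge (0, 6)→(4, 0): d=(4,-6) top-left  bias=+0
    (1,1)@(3, 3): e=[44,66,6] → X
    (2,1)@(5, 3): e=[16,82,18] → X
    (3,1)@(7, 3): e=[-12,98,30] → .
    (0,2)@(1, 5): e=[92,22,2] → X
    (3,2)@(7, 5): e=[8,70,38] → X
    (4,2)@(9, 5): e=[-20,86,50] → .
    (0,3)@(1, 7): e=[112,-6,10] → .
    (1,3)@(3, 7): e=[84,10,22] → X
    (4,3)@(9, 7): e=[0,58,58] → .  [on edge]
    (1,4)@(3, 9): e=[104,-18,30] → .
    (2,4)@(5, 9): e=[76,-2,42] → .
    (3,4)@(7, 9): e=[48,14,54] → X
  covered (14 px):
    . . . . . . . . . . .
    . X X . . . . . . . .
    X X X X . . . . . . .
    . X X X . . . . . . .
    . . . X X . . . . . .
    . . . . X X . . . . .
    . . . . . . X . . . .
    . . . . . . . . . . .
T1:
  2·area = 88  (B↔C swapped to make it positive)
  edge (4, 8)→(20, 0): d=(16,-8) top-left  bias=+0
  edge (20, 0)→(19, 6): d=(-1,6) right/bottom  bias=-1
  edge (19, 6)→(4, 8): d=(-15,2) right/bottom  bias=-1
    (9,0)@(19, 1): e=[8,5,75] → X
    (10,0)@(21, 1): e=[24,-7,71] → .
    (7,1)@(15, 3): e=[8,27,53] → X
    (8,1)@(17, 3): e=[24,15,49] → X
    (10,1)@(21, 3): e=[56,-9,41] → .
    (5,2)@(11, 5): e=[8,49,31] → X
    (6,2)@(13, 5): e=[24,37,27] → X
    (10,2)@(21, 5): e=[88,-11,11] → .
    (3,3)@(7, 7): e=[8,71,9] → X
    (4,3)@(9, 7): e=[24,59,5] → X
    (6,3)@(13, 7): e=[56,35,-3] → .
    (7,3)@(15, 7): e=[72,23,-7] → .
  covered (12 px):
    . . . . . . . . . X .
    . . . . . . . X X X .
    . . . . . X X X X X .
    . . . X X X . . . . .
    . . . . . . . . . . .
    . . . . . . . . . . .
    . . . . . . . . . . .
    . . . . . . . . . . .
T2:
  2·area = 28  (B↔C swapped to make it positive)
  edge (16, 6)→(18, 7): d=(2,1) right/bottom  bias=-1
  edge (18, 7)→(4, 14): d=(-14,7) right/bottom  bias=-1
  edge (4, 14)→(16, 6): d=(12,-8) top-left  bias=+0
    (7,3)@(15, 7): e=[3,21,4] → X
    (8,3)@(17, 7): e=[1,7,20] → X
    (9,3)@(19, 7): e=[-1,-7,36] → .
    (6,4)@(13, 9): e=[9,7,12] → X
    (7,4)@(15, 9): e=[7,-7,28] → .
    (8,4)@(17, 9): e=[5,-21,44] → .
    (4,5)@(9, 11): e=[17,7,4] → X
    (5,5)@(11, 11): e=[15,-7,20] → .
    (6,5)@(13, 11): e=[13,-21,36] → .
    (4,6)@(9, 13): e=[21,-21,28] → .
  covered (4 px):
    . . . . . . . . . . .
    . . . . . . . . . . .
    . . . . . . . . . . .
    . . . . . . . X X . .
    . . . . . . X . . . .
    . . . . X . . . . . .
    . . . . . . . . . . .
    . . . . . . . . . . .

Z-buffer (winner per pixel, '.' = empty):
  . . . . . . . . . 1 .
  . 0 0 . . . . 1 1 1 .
  0 0 0 0 . 1 1 1 1 1 .
  . 0 0 1 1 1 . 2 2 . .
  . . . 0 0 . 2 . . . .
  . . . . 2 0 . . . . .
  . . . . . . 0 . . . .
  . . . . . . . . . . .

Result: 2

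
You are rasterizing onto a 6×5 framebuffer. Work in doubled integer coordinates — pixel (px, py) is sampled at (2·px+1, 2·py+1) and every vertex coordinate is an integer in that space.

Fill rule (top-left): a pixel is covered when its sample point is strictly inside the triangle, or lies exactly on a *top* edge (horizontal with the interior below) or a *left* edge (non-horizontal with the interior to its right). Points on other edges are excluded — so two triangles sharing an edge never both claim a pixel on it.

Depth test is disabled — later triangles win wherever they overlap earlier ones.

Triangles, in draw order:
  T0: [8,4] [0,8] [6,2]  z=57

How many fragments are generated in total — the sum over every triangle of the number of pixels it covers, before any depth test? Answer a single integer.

T0:
  2·area = 24
  edge (8, 4)→(0, 8): d=(-8,4) right/bottom  bias=-1
  edge (0, 8)→(6, 2): d=(6,-6) top-left  bias=+0
  edge (6, 2)→(8, 4): d=(2,2) right/bottom  bias=-1
    (2,0)@(5, 1): e=[36,-12,0] → ·  [on edge]
    (3,0)@(7, 1): e=[28,0,-4] → ·  [on edge]
    (2,1)@(5, 3): e=[20,0,4] → █  [on edge]
    (3,1)@(7, 3): e=[12,12,0] → ·  [on edge]
    (1,2)@(3, 5): e=[12,0,12] → █  [on edge]
    (3,2)@(7, 5): e=[-4,24,4] → ·
    (4,2)@(9, 5): e=[-12,36,0] → ·  [on edge]
    (0,3)@(1, 7): e=[4,0,20] → █  [on edge]
    (1,3)@(3, 7): e=[-4,12,16] → ·
    (2,3)@(5, 7): e=[-12,24,12] → ·
    (5,3)@(11, 7): e=[-36,60,0] → ·  [on edge]
    (0,4)@(1, 9): e=[-12,12,24] → ·
  covered (4 px):
    · · · · · ·
    · · █ · · ·
    · █ █ · · ·
    █ · · · · ·
    · · · · · ·

Answer: 4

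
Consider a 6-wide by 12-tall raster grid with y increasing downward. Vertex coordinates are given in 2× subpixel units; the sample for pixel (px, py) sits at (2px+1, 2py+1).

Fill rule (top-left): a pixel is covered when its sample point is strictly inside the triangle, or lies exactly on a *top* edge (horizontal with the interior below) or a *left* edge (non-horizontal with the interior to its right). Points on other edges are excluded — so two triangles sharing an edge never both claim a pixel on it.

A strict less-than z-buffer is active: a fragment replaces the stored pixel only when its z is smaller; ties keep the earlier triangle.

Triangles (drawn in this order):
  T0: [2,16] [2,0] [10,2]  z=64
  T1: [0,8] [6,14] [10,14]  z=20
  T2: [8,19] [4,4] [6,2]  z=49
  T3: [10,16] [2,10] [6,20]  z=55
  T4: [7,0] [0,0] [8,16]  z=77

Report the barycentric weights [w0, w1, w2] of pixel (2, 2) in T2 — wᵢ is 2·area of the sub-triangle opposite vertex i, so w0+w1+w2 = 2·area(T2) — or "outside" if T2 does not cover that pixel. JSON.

T0:
  2·area = 128
  edge (2, 16)→(2, 0): d=(0,-16) top-left  bias=+0
  edge (2, 0)→(10, 2): d=(8,2) right/bottom  bias=-1
  edge (10, 2)→(2, 16): d=(-8,14) right/bottom  bias=-1
    (1,0)@(3, 1): e=[16,6,106] → #
    (2,0)@(5, 1): e=[48,2,78] → #
    (3,0)@(7, 1): e=[80,-2,50] → ·
    (1,1)@(3, 3): e=[16,22,90] → #
    (3,1)@(7, 3): e=[80,14,34] → #
    (4,1)@(9, 3): e=[112,10,6] → #
    (5,1)@(11, 3): e=[144,6,-22] → ·
    (1,2)@(3, 5): e=[16,38,74] → #
    (4,2)@(9, 5): e=[112,26,-10] → ·
    (1,3)@(3, 7): e=[16,54,58] → #
    (4,3)@(9, 7): e=[112,42,-26] → ·
    (1,4)@(3, 9): e=[16,70,42] → #
  covered (16 px):
    · # # · · ·
    · # # # # ·
    · # # # · ·
    · # # # · ·
    · # # · · ·
    · # · · · ·
    · # · · · ·
    · · · · · ·
    · · · · · ·
    · · · · · ·
    · · · · · ·
    · · · · · ·
T1:
  2·area = 24  (B↔C swapped to make it positive)
  edge (0, 8)→(10, 14): d=(10,6) right/bottom  bias=-1
  edge (10, 14)→(6, 14): d=(-4,0) right/bottom  bias=-1
  edge (6, 14)→(0, 8): d=(-6,-6) top-left  bias=+0
    (0,4)@(1, 9): e=[4,20,0] → #  [on edge]
    (1,4)@(3, 9): e=[-8,20,12] → ·
    (0,5)@(1, 11): e=[24,12,-12] → ·
    (1,5)@(3, 11): e=[12,12,0] → #  [on edge]
    (2,5)@(5, 11): e=[0,12,12] → ·  [on edge]
    (1,6)@(3, 13): e=[32,4,-12] → ·
    (2,6)@(5, 13): e=[20,4,0] → #  [on edge]
    (3,6)@(7, 13): e=[8,4,12] → #
    (4,6)@(9, 13): e=[-4,4,24] → ·
    (2,7)@(5, 15): e=[40,-4,-12] → ·
    (3,7)@(7, 15): e=[28,-4,0] → ·  [on edge]
    (4,8)@(9, 17): e=[36,-12,0] → ·  [on edge]
    (5,9)@(11, 19): e=[44,-20,0] → ·  [on edge]
  covered (4 px):
    · · · · · ·
    · · · · · ·
    · · · · · ·
    · · · · · ·
    # · · · · ·
    · # · · · ·
    · · # # · ·
    · · · · · ·
    · · · · · ·
    · · · · · ·
    · · · · · ·
    · · · · · ·
T2:
  2·area = 38
  edge (8, 19)→(4, 4): d=(-4,-15) top-left  bias=+0
  edge (4, 4)→(6, 2): d=(2,-2) top-left  bias=+0
  edge (6, 2)→(8, 19): d=(2,17) right/bottom  bias=-1
    (3,0)@(7, 1): e=[57,0,-19] → ·  [on edge]
    (2,1)@(5, 3): e=[19,0,19] → #  [on edge]
    (3,1)@(7, 3): e=[49,4,-15] → ·
    (1,2)@(3, 5): e=[-19,0,57] → ·  [on edge]
    (2,2)@(5, 5): e=[11,4,23] → #
    (3,2)@(7, 5): e=[41,8,-11] → ·
    (0,3)@(1, 7): e=[-57,0,95] → ·  [on edge]
    (2,3)@(5, 7): e=[3,8,27] → #
    (3,3)@(7, 7): e=[33,12,-7] → ·
    (2,4)@(5, 9): e=[-5,12,31] → ·
    (3,5)@(7, 11): e=[17,20,1] → #
    (4,5)@(9, 11): e=[47,24,-33] → ·
  covered (6 px):
    · · · · · ·
    · · # · · ·
    · · # · · ·
    · · # · · ·
    · · · · · ·
    · · · # · ·
    · · · # · ·
    · · · # · ·
    · · · · · ·
    · · · · · ·
    · · · · · ·
    · · · · · ·
T3:
  2·area = 56  (B↔C swapped to make it positive)
  edge (10, 16)→(6, 20): d=(-4,4) right/bottom  bias=-1
  edge (6, 20)→(2, 10): d=(-4,-10) top-left  bias=+0
  edge (2, 10)→(10, 16): d=(8,6) right/bottom  bias=-1
    (1,5)@(3, 11): e=[48,6,2] → #
    (2,5)@(5, 11): e=[40,26,-10] → ·
    (1,6)@(3, 13): e=[40,-2,18] → ·
    (2,6)@(5, 13): e=[32,18,6] → #
    (3,6)@(7, 13): e=[24,38,-6] → ·
    (2,7)@(5, 15): e=[24,10,22] → #
    (3,7)@(7, 15): e=[16,30,10] → #
    (4,7)@(9, 15): e=[8,50,-2] → ·
    (5,7)@(11, 15): e=[0,70,-14] → ·  [on edge]
    (2,8)@(5, 17): e=[16,2,38] → #
    (4,8)@(9, 17): e=[0,42,14] → ·  [on edge]
    (2,9)@(5, 19): e=[8,-6,54] → ·
    (3,9)@(7, 19): e=[0,14,42] → ·  [on edge]
    (2,10)@(5, 21): e=[0,-14,70] → ·  [on edge]
    (1,11)@(3, 23): e=[0,-42,98] → ·  [on edge]
  covered (6 px):
    · · · · · ·
    · · · · · ·
    · · · · · ·
    · · · · · ·
    · · · · · ·
    · # · · · ·
    · · # · · ·
    · · # # · ·
    · · # # · ·
    · · · · · ·
    · · · · · ·
    · · · · · ·
T4:
  2·area = 112  (B↔C swapped to make it positive)
  edge (7, 0)→(8, 16): d=(1,16) right/bottom  bias=-1
  edge (8, 16)→(0, 0): d=(-8,-16) top-left  bias=+0
  edge (0, 0)→(7, 0): d=(7,0) top-left  bias=+0
    (0,0)@(1, 1): e=[97,8,7] → #
    (1,0)@(3, 1): e=[65,40,7] → #
    (2,0)@(5, 1): e=[33,72,7] → #
    (3,0)@(7, 1): e=[1,104,7] → #
    (4,0)@(9, 1): e=[-31,136,7] → ·
    (0,1)@(1, 3): e=[99,-8,21] → ·
    (1,1)@(3, 3): e=[67,24,21] → #
    (4,1)@(9, 3): e=[-29,120,21] → ·
    (1,2)@(3, 5): e=[69,8,35] → #
    (4,2)@(9, 5): e=[-27,104,35] → ·
    (1,3)@(3, 7): e=[71,-8,49] → ·
    (2,3)@(5, 7): e=[39,24,49] → #
  covered (16 px):
    # # # # · ·
    · # # # · ·
    · # # # · ·
    · · # # · ·
    · · # # · ·
    · · · # · ·
    · · · # · ·
    · · · · · ·
    · · · · · ·
    · · · · · ·
    · · · · · ·
    · · · · · ·

Result: [4,23,11]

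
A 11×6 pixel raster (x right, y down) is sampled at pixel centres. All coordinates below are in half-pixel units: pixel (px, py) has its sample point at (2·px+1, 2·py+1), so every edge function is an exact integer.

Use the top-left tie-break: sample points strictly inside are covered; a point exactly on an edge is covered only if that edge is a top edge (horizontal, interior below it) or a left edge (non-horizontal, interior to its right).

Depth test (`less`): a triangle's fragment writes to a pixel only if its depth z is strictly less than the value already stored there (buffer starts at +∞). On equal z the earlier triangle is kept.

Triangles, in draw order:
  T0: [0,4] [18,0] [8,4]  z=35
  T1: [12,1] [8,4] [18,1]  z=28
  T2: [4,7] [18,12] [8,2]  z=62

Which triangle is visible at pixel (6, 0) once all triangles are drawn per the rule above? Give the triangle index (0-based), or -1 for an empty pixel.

T0:
  2·area = 32
  edge (0, 4)→(18, 0): d=(18,-4) top-left  bias=+0
  edge (18, 0)→(8, 4): d=(-10,4) right/bottom  bias=-1
  edge (8, 4)→(0, 4): d=(-8,0) right/bottom  bias=-1
    (7,0)@(15, 1): e=[6,2,24] → █
    (8,0)@(17, 1): e=[14,-6,24] → ·
    (2,1)@(5, 3): e=[2,22,8] → █
    (3,1)@(7, 3): e=[10,14,8] → █
    (4,1)@(9, 3): e=[18,6,8] → █
    (5,1)@(11, 3): e=[26,-2,8] → ·
    (7,1)@(15, 3): e=[42,-18,8] → ·
    (2,2)@(5, 5): e=[38,2,-8] → ·
    (3,2)@(7, 5): e=[46,-6,-8] → ·
    (4,2)@(9, 5): e=[54,-14,-8] → ·
  covered (4 px):
    · · · · · · · █ · · ·
    · · █ █ █ · · · · · ·
    · · · · · · · · · · ·
    · · · · · · · · · · ·
    · · · · · · · · · · ·
    · · · · · · · · · · ·
T1:
  2·area = 18  (B↔C swapped to make it positive)
  edge (12, 1)→(18, 1): d=(6,0) top-left  bias=+0
  edge (18, 1)→(8, 4): d=(-10,3) right/bottom  bias=-1
  edge (8, 4)→(12, 1): d=(4,-3) top-left  bias=+0
    (0,0)@(1, 1): e=[0,51,-33] → ·  [on edge]
    (1,0)@(3, 1): e=[0,45,-27] → ·  [on edge]
    (2,0)@(5, 1): e=[0,39,-21] → ·  [on edge]
    (3,0)@(7, 1): e=[0,33,-15] → ·  [on edge]
    (4,0)@(9, 1): e=[0,27,-9] → ·  [on edge]
    (5,0)@(11, 1): e=[0,21,-3] → ·  [on edge]
    (6,0)@(13, 1): e=[0,15,3] → █  [on edge]
    (7,0)@(15, 1): e=[0,9,9] → █  [on edge]
    (8,0)@(17, 1): e=[0,3,15] → █  [on edge]
    (9,0)@(19, 1): e=[0,-3,21] → ·  [on edge]
    (10,0)@(21, 1): e=[0,-9,27] → ·  [on edge]
    (5,1)@(11, 3): e=[12,1,5] → █
  covered (4 px):
    · · · · · · █ █ █ · ·
    · · · · · █ · · · · ·
    · · · · · · · · · · ·
    · · · · · · · · · · ·
    · · · · · · · · · · ·
    · · · · · · · · · · ·
T2:
  2·area = 90  (B↔C swapped to make it positive)
  edge (4, 7)→(8, 2): d=(4,-5) top-left  bias=+0
  edge (8, 2)→(18, 12): d=(10,10) right/bottom  bias=-1
  edge (18, 12)→(4, 7): d=(-14,-5) top-left  bias=+0
    (3,0)@(7, 1): e=[-9,0,99] → ·  [on edge]
    (4,1)@(9, 3): e=[9,0,81] → ·  [on edge]
    (3,2)@(7, 5): e=[7,40,43] → █
    (4,2)@(9, 5): e=[17,20,53] → █
    (5,2)@(11, 5): e=[27,0,63] → ·  [on edge]
    (2,3)@(5, 7): e=[5,80,5] → █
    (5,3)@(11, 7): e=[35,20,35] → █
    (6,3)@(13, 7): e=[45,0,45] → ·  [on edge]
    (2,4)@(5, 9): e=[13,100,-23] → ·
    (3,4)@(7, 9): e=[23,80,-13] → ·
    (4,4)@(9, 9): e=[33,60,-3] → ·
    (5,4)@(11, 9): e=[43,40,7] → █
    (7,4)@(15, 9): e=[63,0,27] → ·  [on edge]
    (8,5)@(17, 11): e=[81,0,9] → ·  [on edge]
  covered (8 px):
    · · · · · · · · · · ·
    · · · · · · · · · · ·
    · · · █ █ · · · · · ·
    · · █ █ █ █ · · · · ·
    · · · · · █ █ · · · ·
    · · · · · · · · · · ·

Z-buffer (winner per pixel, '.' = empty):
  . . . . . . 1 1 1 . .
  . . 0 0 0 1 . . . . .
  . . . 2 2 . . . . . .
  . . 2 2 2 2 . . . . .
  . . . . . 2 2 . . . .
  . . . . . . . . . . .

Final: 1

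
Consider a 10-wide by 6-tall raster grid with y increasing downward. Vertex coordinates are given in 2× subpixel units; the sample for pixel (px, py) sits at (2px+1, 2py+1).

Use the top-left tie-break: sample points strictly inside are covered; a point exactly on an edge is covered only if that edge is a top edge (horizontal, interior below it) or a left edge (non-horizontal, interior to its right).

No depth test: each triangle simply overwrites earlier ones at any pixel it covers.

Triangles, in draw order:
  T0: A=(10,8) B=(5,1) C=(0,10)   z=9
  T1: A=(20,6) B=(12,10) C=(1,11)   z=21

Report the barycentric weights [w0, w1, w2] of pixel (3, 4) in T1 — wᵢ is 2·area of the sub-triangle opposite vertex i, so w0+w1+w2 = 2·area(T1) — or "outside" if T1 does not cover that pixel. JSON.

T0:
  2·area = 80  (B↔C swapped to make it positive)
  edge (10, 8)→(0, 10): d=(-10,2) right/bottom  bias=-1
  edge (0, 10)→(5, 1): d=(5,-9) top-left  bias=+0
  edge (5, 1)→(10, 8): d=(5,7) right/bottom  bias=-1
    (2,0)@(5, 1): e=[80,0,0] → .  [on edge]
    (2,1)@(5, 3): e=[60,10,10] → X
    (3,1)@(7, 3): e=[56,28,-4] → .
    (1,2)@(3, 5): e=[44,2,34] → X
    (3,2)@(7, 5): e=[36,38,6] → X
    (4,2)@(9, 5): e=[32,56,-8] → .
    (1,3)@(3, 7): e=[24,12,44] → X
    (4,3)@(9, 7): e=[12,66,2] → X
    (5,3)@(11, 7): e=[8,84,-12] → .
    (7,3)@(15, 7): e=[0,120,-40] → .  [on edge]
    (0,4)@(1, 9): e=[8,4,68] → X
    (2,4)@(5, 9): e=[0,40,40] → .  [on edge]
  covered (10 px):
    . . . . . . . . . .
    . . X . . . . . . .
    . X X X . . . . . .
    . X X X X . . . . .
    X X . . . . . . . .
    . . . . . . . . . .
T1:
  2·area = 36
  edge (20, 6)→(12, 10): d=(-8,4) right/bottom  bias=-1
  edge (12, 10)→(1, 11): d=(-11,1) right/bottom  bias=-1
  edge (1, 11)→(20, 6): d=(19,-5) top-left  bias=+0
    (8,3)@(17, 7): e=[4,28,4] → X
    (9,3)@(19, 7): e=[-4,26,14] → .
    (4,4)@(9, 9): e=[20,14,2] → X
    (5,4)@(11, 9): e=[12,12,12] → X
    (6,4)@(13, 9): e=[4,10,22] → X
    (7,4)@(15, 9): e=[-4,8,32] → .
    (8,4)@(17, 9): e=[-12,6,42] → .
    (0,5)@(1, 11): e=[36,0,0] → .  [on edge]
    (4,5)@(9, 11): e=[4,-8,40] → .
    (5,5)@(11, 11): e=[-4,-10,50] → .
    (6,5)@(13, 11): e=[-12,-12,60] → .
  covered (4 px):
    . . . . . . . . . .
    . . . . . . . . . .
    . . . . . . . . . .
    . . . . . . . . X .
    . . . . X X X . . .
    . . . . . . . . . .

Final: "outside"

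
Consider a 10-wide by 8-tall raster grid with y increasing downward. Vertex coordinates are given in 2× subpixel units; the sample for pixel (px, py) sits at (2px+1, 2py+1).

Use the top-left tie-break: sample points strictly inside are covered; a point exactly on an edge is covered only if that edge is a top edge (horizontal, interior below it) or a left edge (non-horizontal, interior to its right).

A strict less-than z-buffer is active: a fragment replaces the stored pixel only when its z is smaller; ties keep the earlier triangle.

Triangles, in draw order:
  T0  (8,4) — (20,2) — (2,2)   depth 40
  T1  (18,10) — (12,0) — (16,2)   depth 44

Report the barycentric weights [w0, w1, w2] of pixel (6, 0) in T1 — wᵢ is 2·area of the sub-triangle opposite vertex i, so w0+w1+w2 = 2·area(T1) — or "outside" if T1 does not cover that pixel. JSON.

T0:
  2·area = 36  (B↔C swapped to make it positive)
  edge (8, 4)→(2, 2): d=(-6,-2) top-left  bias=+0
  edge (2, 2)→(20, 2): d=(18,0) top-left  bias=+0
  edge (20, 2)→(8, 4): d=(-12,2) right/bottom  bias=-1
    (2,1)@(5, 3): e=[0,18,18] → #  [on edge]
    (3,1)@(7, 3): e=[4,18,14] → #
    (4,1)@(9, 3): e=[8,18,10] → #
    (5,1)@(11, 3): e=[12,18,6] → #
    (6,1)@(13, 3): e=[16,18,2] → #
    (7,1)@(15, 3): e=[20,18,-2] → ·
    (2,2)@(5, 5): e=[-12,54,-6] → ·
    (3,2)@(7, 5): e=[-8,54,-10] → ·
    (4,2)@(9, 5): e=[-4,54,-14] → ·
    (5,2)@(11, 5): e=[0,54,-18] → ·  [on edge]
    (6,2)@(13, 5): e=[4,54,-22] → ·
    (8,3)@(17, 7): e=[0,90,-54] → ·  [on edge]
  covered (5 px):
    · · · · · · · · · ·
    · · # # # # # · · ·
    · · · · · · · · · ·
    · · · · · · · · · ·
    · · · · · · · · · ·
    · · · · · · · · · ·
    · · · · · · · · · ·
    · · · · · · · · · ·
T1:
  2·area = 28
  edge (18, 10)→(12, 0): d=(-6,-10) top-left  bias=+0
  edge (12, 0)→(16, 2): d=(4,2) right/bottom  bias=-1
  edge (16, 2)→(18, 10): d=(2,8) right/bottom  bias=-1
    (6,0)@(13, 1): e=[4,2,22] → #
    (7,0)@(15, 1): e=[24,-2,6] → ·
    (6,1)@(13, 3): e=[-8,10,26] → ·
    (7,1)@(15, 3): e=[12,6,10] → #
    (8,1)@(17, 3): e=[32,2,-6] → ·
    (7,2)@(15, 5): e=[0,14,14] → #  [on edge]
    (8,2)@(17, 5): e=[20,10,-2] → ·
    (7,3)@(15, 7): e=[-12,22,18] → ·
    (8,3)@(17, 7): e=[8,18,2] → #
    (9,3)@(19, 7): e=[28,14,-14] → ·
    (8,4)@(17, 9): e=[-4,26,6] → ·
  covered (4 px):
    · · · · · · # · · ·
    · · · · · · · # · ·
    · · · · · · · # · ·
    · · · · · · · · # ·
    · · · · · · · · · ·
    · · · · · · · · · ·
    · · · · · · · · · ·
    · · · · · · · · · ·

Answer: [2,22,4]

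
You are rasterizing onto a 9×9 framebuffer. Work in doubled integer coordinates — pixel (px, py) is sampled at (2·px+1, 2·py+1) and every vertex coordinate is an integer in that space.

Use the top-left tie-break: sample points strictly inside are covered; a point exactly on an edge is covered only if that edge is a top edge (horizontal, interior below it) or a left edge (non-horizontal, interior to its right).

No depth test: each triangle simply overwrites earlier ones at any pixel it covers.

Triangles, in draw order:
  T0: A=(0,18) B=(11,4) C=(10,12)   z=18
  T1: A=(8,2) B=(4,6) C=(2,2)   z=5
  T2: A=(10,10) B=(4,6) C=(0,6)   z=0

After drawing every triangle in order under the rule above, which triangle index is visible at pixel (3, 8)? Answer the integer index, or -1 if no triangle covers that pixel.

T0:
  2·area = 74
  edge (0, 18)→(11, 4): d=(11,-14) top-left  bias=+0
  edge (11, 4)→(10, 12): d=(-1,8) right/bottom  bias=-1
  edge (10, 12)→(0, 18): d=(-10,6) right/bottom  bias=-1
    (4,3)@(9, 7): e=[5,13,56] → █
    (5,3)@(11, 7): e=[33,-3,44] → ·
    (4,4)@(9, 9): e=[27,11,36] → █
    (5,4)@(11, 9): e=[55,-5,24] → ·
    (7,4)@(15, 9): e=[111,-37,0] → ·  [on edge]
    (3,5)@(7, 11): e=[21,25,28] → █
    (5,5)@(11, 11): e=[77,-7,4] → ·
    (2,6)@(5, 13): e=[15,39,20] → █
    (4,6)@(9, 13): e=[71,7,-4] → ·
    (1,7)@(3, 15): e=[9,53,12] → █
    (2,7)@(5, 15): e=[37,37,0] → ·  [on edge]
    (3,7)@(7, 15): e=[65,21,-12] → ·
  covered (8 px):
    · · · · · · · · ·
    · · · · · · · · ·
    · · · · · · · · ·
    · · · · █ · · · ·
    · · · · █ · · · ·
    · · · █ █ · · · ·
    · · █ █ · · · · ·
    · █ · · · · · · ·
    █ · · · · · · · ·
T1:
  2·area = 24
  edge (8, 2)→(4, 6): d=(-4,4) right/bottom  bias=-1
  edge (4, 6)→(2, 2): d=(-2,-4) top-left  bias=+0
  edge (2, 2)→(8, 2): d=(6,0) top-left  bias=+0
    (4,0)@(9, 1): e=[0,30,-6] → ·  [on edge]
    (1,1)@(3, 3): e=[16,2,6] → █
    (2,1)@(5, 3): e=[8,10,6] → █
    (3,1)@(7, 3): e=[0,18,6] → ·  [on edge]
    (1,2)@(3, 5): e=[8,-2,18] → ·
    (2,2)@(5, 5): e=[0,6,18] → ·  [on edge]
    (1,3)@(3, 7): e=[0,-6,30] → ·  [on edge]
    (0,4)@(1, 9): e=[0,-18,42] → ·  [on edge]
  covered (2 px):
    · · · · · · · · ·
    · █ █ · · · · · ·
    · · · · · · · · ·
    · · · · · · · · ·
    · · · · · · · · ·
    · · · · · · · · ·
    · · · · · · · · ·
    · · · · · · · · ·
    · · · · · · · · ·
T2:
  2·area = 16  (B↔C swapped to make it positive)
  edge (10, 10)→(0, 6): d=(-10,-4) top-left  bias=+0
  edge (0, 6)→(4, 6): d=(4,0) top-left  bias=+0
  edge (4, 6)→(10, 10): d=(6,4) right/bottom  bias=-1
    (1,3)@(3, 7): e=[2,4,10] → █
    (2,3)@(5, 7): e=[10,4,2] → █
    (3,3)@(7, 7): e=[18,4,-6] → ·
    (1,4)@(3, 9): e=[-18,12,22] → ·
    (2,4)@(5, 9): e=[-10,12,14] → ·
  covered (2 px):
    · · · · · · · · ·
    · · · · · · · · ·
    · · · · · · · · ·
    · █ █ · · · · · ·
    · · · · · · · · ·
    · · · · · · · · ·
    · · · · · · · · ·
    · · · · · · · · ·
    · · · · · · · · ·

Z-buffer (winner per pixel, '.' = empty):
  . . . . . . . . .
  . 1 1 . . . . . .
  . . . . . . . . .
  . 2 2 . 0 . . . .
  . . . . 0 . . . .
  . . . 0 0 . . . .
  . . 0 0 . . . . .
  . 0 . . . . . . .
  0 . . . . . . . .

Result: -1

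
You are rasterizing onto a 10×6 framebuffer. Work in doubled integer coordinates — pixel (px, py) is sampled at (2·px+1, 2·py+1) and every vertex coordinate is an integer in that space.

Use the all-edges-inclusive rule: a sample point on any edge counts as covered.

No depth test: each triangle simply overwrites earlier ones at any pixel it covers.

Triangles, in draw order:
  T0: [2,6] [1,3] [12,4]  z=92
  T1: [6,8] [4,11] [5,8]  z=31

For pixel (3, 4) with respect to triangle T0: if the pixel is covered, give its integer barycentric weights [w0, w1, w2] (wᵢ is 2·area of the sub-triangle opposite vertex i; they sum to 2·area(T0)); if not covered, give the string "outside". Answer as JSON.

T0:
  2·area = 32
  edge (2, 6)→(1, 3): d=(-1,-3) inclusive
  edge (1, 3)→(12, 4): d=(11,1) inclusive
  edge (12, 4)→(2, 6): d=(-10,2) inclusive
    (0,1)@(1, 3): e=[0,0,32] → #  [on edge]
    (1,1)@(3, 3): e=[6,-2,28] → ·
    (8,1)@(17, 3): e=[48,-16,0] → ·  [on edge]
    (0,2)@(1, 5): e=[-2,22,12] → ·
    (1,2)@(3, 5): e=[4,20,8] → #
    (2,2)@(5, 5): e=[10,18,4] → #
    (3,2)@(7, 5): e=[16,16,0] → #  [on edge]
    (4,2)@(9, 5): e=[22,14,-4] → ·
    (1,3)@(3, 7): e=[2,42,-12] → ·
    (2,3)@(5, 7): e=[8,40,-16] → ·
    (3,3)@(7, 7): e=[14,38,-20] → ·
    (1,4)@(3, 9): e=[0,64,-32] → ·  [on edge]
  covered (4 px):
    · · · · · · · · · ·
    # · · · · · · · · ·
    · # # # · · · · · ·
    · · · · · · · · · ·
    · · · · · · · · · ·
    · · · · · · · · · ·
T1:
  2·area = 3
  edge (6, 8)→(4, 11): d=(-2,3) inclusive
  edge (4, 11)→(5, 8): d=(1,-3) inclusive
  edge (5, 8)→(6, 8): d=(1,0) inclusive
    (2,4)@(5, 9): e=[1,1,1] → #
    (3,4)@(7, 9): e=[-5,7,1] → ·
    (2,5)@(5, 11): e=[-3,3,3] → ·
  covered (1 px):
    · · · · · · · · · ·
    · · · · · · · · · ·
    · · · · · · · · · ·
    · · · · · · · · · ·
    · · # · · · · · · ·
    · · · · · · · · · ·

Final: "outside"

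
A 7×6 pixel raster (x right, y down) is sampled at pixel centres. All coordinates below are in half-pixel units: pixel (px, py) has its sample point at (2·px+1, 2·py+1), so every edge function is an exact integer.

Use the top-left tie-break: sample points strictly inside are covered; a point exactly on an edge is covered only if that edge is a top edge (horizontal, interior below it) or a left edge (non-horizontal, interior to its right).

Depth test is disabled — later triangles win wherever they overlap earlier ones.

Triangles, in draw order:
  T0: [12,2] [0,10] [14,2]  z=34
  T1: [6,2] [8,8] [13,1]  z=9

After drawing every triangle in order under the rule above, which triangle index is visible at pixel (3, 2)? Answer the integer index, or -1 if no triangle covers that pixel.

T0:
  2·area = 16  (B↔C swapped to make it positive)
  edge (12, 2)→(14, 2): d=(2,0) top-left  bias=+0
  edge (14, 2)→(0, 10): d=(-14,8) right/bottom  bias=-1
  edge (0, 10)→(12, 2): d=(12,-8) top-left  bias=+0
    (5,1)@(11, 3): e=[2,10,4] → #
    (6,1)@(13, 3): e=[2,-6,20] → ·
    (5,2)@(11, 5): e=[6,-18,28] → ·
    (2,3)@(5, 7): e=[10,2,4] → #
    (3,3)@(7, 7): e=[10,-14,20] → ·
    (2,4)@(5, 9): e=[14,-26,28] → ·
  covered (2 px):
    · · · · · · ·
    · · · · · # ·
    · · · · · · ·
    · · # · · · ·
    · · · · · · ·
    · · · · · · ·
T1:
  2·area = 44  (B↔C swapped to make it positive)
  edge (6, 2)→(13, 1): d=(7,-1) top-left  bias=+0
  edge (13, 1)→(8, 8): d=(-5,7) right/bottom  bias=-1
  edge (8, 8)→(6, 2): d=(-2,-6) top-left  bias=+0
    (6,0)@(13, 1): e=[0,0,44] → ·  [on edge]
    (3,1)@(7, 3): e=[8,32,4] → #
    (4,1)@(9, 3): e=[10,18,16] → #
    (5,1)@(11, 3): e=[12,4,28] → #
    (6,1)@(13, 3): e=[14,-10,40] → ·
    (3,2)@(7, 5): e=[22,22,0] → #  [on edge]
    (5,2)@(11, 5): e=[26,-6,24] → ·
    (3,3)@(7, 7): e=[36,12,-4] → ·
    (4,3)@(9, 7): e=[38,-2,8] → ·
    (4,5)@(9, 11): e=[66,-22,0] → ·  [on edge]
  covered (5 px):
    · · · · · · ·
    · · · # # # ·
    · · · # # · ·
    · · · · · · ·
    · · · · · · ·
    · · · · · · ·

Z-buffer (winner per pixel, '.' = empty):
  . . . . . . .
  . . . 1 1 1 .
  . . . 1 1 . .
  . . 0 . . . .
  . . . . . . .
  . . . . . . .

Answer: 1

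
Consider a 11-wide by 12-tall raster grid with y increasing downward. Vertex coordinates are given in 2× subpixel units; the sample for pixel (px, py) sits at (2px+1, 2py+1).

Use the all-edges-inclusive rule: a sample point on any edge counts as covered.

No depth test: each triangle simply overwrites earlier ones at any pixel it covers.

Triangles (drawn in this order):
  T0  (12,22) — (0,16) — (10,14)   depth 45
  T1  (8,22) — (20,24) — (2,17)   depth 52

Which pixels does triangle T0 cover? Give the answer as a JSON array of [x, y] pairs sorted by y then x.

T0:
  2·area = 84
  edge (12, 22)→(0, 16): d=(-12,-6) inclusive
  edge (0, 16)→(10, 14): d=(10,-2) inclusive
  edge (10, 14)→(12, 22): d=(2,8) inclusive
    (7,6)@(15, 13): e=[126,0,-42] → .  [on edge]
    (2,7)@(5, 15): e=[42,0,42] → X  [on edge]
    (3,7)@(7, 15): e=[54,4,26] → X
    (4,7)@(9, 15): e=[66,8,10] → X
    (5,7)@(11, 15): e=[78,12,-6] → .
    (1,8)@(3, 17): e=[6,16,62] → X
    (5,8)@(11, 17): e=[54,32,-2] → .
    (1,9)@(3, 19): e=[-18,36,66] → .
    (2,9)@(5, 19): e=[-6,40,50] → .
    (3,9)@(7, 19): e=[6,44,34] → X
    (5,9)@(11, 19): e=[30,52,2] → X
    (6,9)@(13, 19): e=[42,56,-14] → .
  covered (11 px):
    . . . . . . . . . . .
    . . . . . . . . . . .
    . . . . . . . . . . .
    . . . . . . . . . . .
    . . . . . . . . . . .
    . . . . . . . . . . .
    . . . . . . . . . . .
    . . X X X . . . . . .
    . X X X X . . . . . .
    . . . X X X . . . . .
    . . . . . X . . . . .
    . . . . . . . . . . .
T1:
  2·area = 48  (B↔C swapped to make it positive)
  edge (8, 22)→(2, 17): d=(-6,-5) inclusive
  edge (2, 17)→(20, 24): d=(18,7) inclusive
  edge (20, 24)→(8, 22): d=(-12,-2) inclusive
    (2,9)@(5, 19): e=[3,15,30] → X
    (3,9)@(7, 19): e=[13,1,34] → X
    (4,9)@(9, 19): e=[23,-13,38] → .
    (2,10)@(5, 21): e=[-9,51,6] → .
    (3,10)@(7, 21): e=[1,37,10] → X
    (4,10)@(9, 21): e=[11,23,14] → X
    (5,10)@(11, 21): e=[21,9,18] → X
    (6,10)@(13, 21): e=[31,-5,22] → .
    (3,11)@(7, 23): e=[-11,73,-14] → .
    (4,11)@(9, 23): e=[-1,59,-10] → .
    (5,11)@(11, 23): e=[9,45,-6] → .
    (7,11)@(15, 23): e=[29,17,2] → X
  covered (7 px):
    . . . . . . . . . . .
    . . . . . . . . . . .
    . . . . . . . . . . .
    . . . . . . . . . . .
    . . . . . . . . . . .
    . . . . . . . . . . .
    . . . . . . . . . . .
    . . . . . . . . . . .
    . . . . . . . . . . .
    . . X X . . . . . . .
    . . . X X X . . . . .
    . . . . . . . X X . .

Answer: [[2,7],[3,7],[4,7],[1,8],[2,8],[3,8],[4,8],[3,9],[4,9],[5,9],[5,10]]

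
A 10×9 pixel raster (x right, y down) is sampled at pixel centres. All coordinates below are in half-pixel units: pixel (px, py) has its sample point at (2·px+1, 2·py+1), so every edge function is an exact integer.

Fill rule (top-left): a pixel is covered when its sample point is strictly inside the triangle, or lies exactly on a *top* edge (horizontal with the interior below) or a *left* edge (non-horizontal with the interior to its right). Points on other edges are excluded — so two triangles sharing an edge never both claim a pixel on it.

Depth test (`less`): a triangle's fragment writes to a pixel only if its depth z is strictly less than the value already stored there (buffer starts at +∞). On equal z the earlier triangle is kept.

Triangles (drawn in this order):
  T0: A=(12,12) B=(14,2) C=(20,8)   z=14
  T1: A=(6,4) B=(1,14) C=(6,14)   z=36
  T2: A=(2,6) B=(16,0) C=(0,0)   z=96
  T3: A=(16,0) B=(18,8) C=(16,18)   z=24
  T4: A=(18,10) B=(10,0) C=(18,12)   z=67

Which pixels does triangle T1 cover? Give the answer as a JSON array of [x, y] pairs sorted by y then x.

T0:
  2·area = 72
  edge (12, 12)→(14, 2): d=(2,-10) top-left  bias=+0
  edge (14, 2)→(20, 8): d=(6,6) right/bottom  bias=-1
  edge (20, 8)→(12, 12): d=(-8,4) right/bottom  bias=-1
    (6,0)@(13, 1): e=[-12,0,84] → .  [on edge]
    (7,1)@(15, 3): e=[12,0,60] → .  [on edge]
    (7,2)@(15, 5): e=[16,12,44] → X
    (8,2)@(17, 5): e=[36,0,36] → .  [on edge]
    (6,3)@(13, 7): e=[0,36,36] → X  [on edge]
    (8,3)@(17, 7): e=[40,12,20] → X
    (9,3)@(19, 7): e=[60,0,12] → .  [on edge]
    (6,4)@(13, 9): e=[4,48,20] → X
    (9,4)@(19, 9): e=[64,12,-4] → .
    (6,5)@(13, 11): e=[8,60,4] → X
    (7,5)@(15, 11): e=[28,48,-4] → .
    (8,5)@(17, 11): e=[48,36,-12] → .
    (5,8)@(11, 17): e=[0,108,-36] → .  [on edge]
  covered (8 px):
    . . . . . . . . . .
    . . . . . . . . . .
    . . . . . . . X . .
    . . . . . . X X X .
    . . . . . . X X X .
    . . . . . . X . . .
    . . . . . . . . . .
    . . . . . . . . . .
    . . . . . . . . . .
T1:
  2·area = 50  (B↔C swapped to make it positive)
  edge (6, 4)→(6, 14): d=(0,10) right/bottom  bias=-1
  edge (6, 14)→(1, 14): d=(-5,0) right/bottom  bias=-1
  edge (1, 14)→(6, 4): d=(5,-10) top-left  bias=+0
    (2,3)@(5, 7): e=[10,35,5] → X
    (3,3)@(7, 7): e=[-10,35,25] → .
    (2,4)@(5, 9): e=[10,25,15] → X
    (3,4)@(7, 9): e=[-10,25,35] → .
    (1,5)@(3, 11): e=[30,15,5] → X
    (3,5)@(7, 11): e=[-10,15,45] → .
    (1,6)@(3, 13): e=[30,5,15] → X
    (3,6)@(7, 13): e=[-10,5,55] → .
    (1,7)@(3, 15): e=[30,-5,25] → .
    (2,7)@(5, 15): e=[10,-5,45] → .
  covered (6 px):
    . . . . . . . . . .
    . . . . . . . . . .
    . . . . . . . . . .
    . . X . . . . . . .
    . . X . . . . . . .
    . X X . . . . . . .
    . X X . . . . . . .
    . . . . . . . . . .
    . . . . . . . . . .
T2:
  2·area = 96  (B↔C swapped to make it positive)
  edge (2, 6)→(0, 0): d=(-2,-6) top-left  bias=+0
  edge (0, 0)→(16, 0): d=(16,0) top-left  bias=+0
  edge (16, 0)→(2, 6): d=(-14,6) right/bottom  bias=-1
    (0,0)@(1, 1): e=[4,16,76] → X
    (1,0)@(3, 1): e=[16,16,64] → X
    (2,0)@(5, 1): e=[28,16,52] → X
    (3,0)@(7, 1): e=[40,16,40] → X
    (4,0)@(9, 1): e=[52,16,28] → X
    (5,0)@(11, 1): e=[64,16,16] → X
    (6,0)@(13, 1): e=[76,16,4] → X
    (7,0)@(15, 1): e=[88,16,-8] → .
    (0,1)@(1, 3): e=[0,48,48] → X  [on edge]
    (4,1)@(9, 3): e=[48,48,0] → .  [on edge]
    (5,1)@(11, 3): e=[60,48,-12] → .
    (6,1)@(13, 3): e=[72,48,-24] → .
    (1,4)@(3, 9): e=[0,144,-48] → .  [on edge]
    (2,7)@(5, 15): e=[0,240,-144] → .  [on edge]
  covered (12 px):
    X X X X X X X . . .
    X X X X . . . . . .
    . X . . . . . . . .
    . . . . . . . . . .
    . . . . . . . . . .
    . . . . . . . . . .
    . . . . . . . . . .
    . . . . . . . . . .
    . . . . . . . . . .
T3:
  2·area = 36
  edge (16, 0)→(18, 8): d=(2,8) right/bottom  bias=-1
  edge (18, 8)→(16, 18): d=(-2,10) right/bottom  bias=-1
  edge (16, 18)→(16, 0): d=(0,-18) top-left  bias=+0
    (9,1)@(19, 3): e=[-18,0,54] → .  [on edge]
    (8,2)@(17, 5): e=[2,16,18] → X
    (9,2)@(19, 5): e=[-14,-4,54] → .
    (8,3)@(17, 7): e=[6,12,18] → X
    (9,3)@(19, 7): e=[-10,-8,54] → .
    (8,4)@(17, 9): e=[10,8,18] → X
    (9,4)@(19, 9): e=[-6,-12,54] → .
    (8,5)@(17, 11): e=[14,4,18] → X
    (9,5)@(19, 11): e=[-2,-16,54] → .
    (8,6)@(17, 13): e=[18,0,18] → .  [on edge]
  covered (4 px):
    . . . . . . . . . .
    . . . . . . . . . .
    . . . . . . . . X .
    . . . . . . . . X .
    . . . . . . . . X .
    . . . . . . . . X .
    . . . . . . . . . .
    . . . . . . . . . .
    . . . . . . . . . .
T4:
  2·area = 16  (B↔C swapped to make it positive)
  edge (18, 10)→(18, 12): d=(0,2) right/bottom  bias=-1
  edge (18, 12)→(10, 0): d=(-8,-12) top-left  bias=+0
  edge (10, 0)→(18, 10): d=(8,10) right/bottom  bias=-1
    (7,3)@(15, 7): e=[6,4,6] → X
    (8,3)@(17, 7): e=[2,28,-14] → .
    (7,4)@(15, 9): e=[6,-12,22] → .
    (8,4)@(17, 9): e=[2,12,2] → X
    (9,4)@(19, 9): e=[-2,36,-18] → .
    (8,5)@(17, 11): e=[2,-4,18] → .
  covered (2 px):
    . . . . . . . . . .
    . . . . . . . . . .
    . . . . . . . . . .
    . . . . . . . X . .
    . . . . . . . . X .
    . . . . . . . . . .
    . . . . . . . . . .
    . . . . . . . . . .
    . . . . . . . . . .

Final: [[2,3],[2,4],[1,5],[2,5],[1,6],[2,6]]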